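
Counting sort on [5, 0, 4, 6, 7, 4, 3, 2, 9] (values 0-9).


Input: [5, 0, 4, 6, 7, 4, 3, 2, 9]
Counts: [1, 0, 1, 1, 2, 1, 1, 1, 0, 1]

Sorted: [0, 2, 3, 4, 4, 5, 6, 7, 9]


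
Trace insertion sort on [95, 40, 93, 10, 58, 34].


Initial: [95, 40, 93, 10, 58, 34]
Insert 40: [40, 95, 93, 10, 58, 34]
Insert 93: [40, 93, 95, 10, 58, 34]
Insert 10: [10, 40, 93, 95, 58, 34]
Insert 58: [10, 40, 58, 93, 95, 34]
Insert 34: [10, 34, 40, 58, 93, 95]

Sorted: [10, 34, 40, 58, 93, 95]


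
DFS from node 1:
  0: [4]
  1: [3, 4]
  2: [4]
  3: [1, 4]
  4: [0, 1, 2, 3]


Visit 1, push [4, 3]
Visit 3, push [4]
Visit 4, push [2, 0]
Visit 0, push []
Visit 2, push []

DFS order: [1, 3, 4, 0, 2]


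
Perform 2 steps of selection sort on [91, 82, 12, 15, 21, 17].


Initial: [91, 82, 12, 15, 21, 17]
Step 1: min=12 at 2
  Swap: [12, 82, 91, 15, 21, 17]
Step 2: min=15 at 3
  Swap: [12, 15, 91, 82, 21, 17]

After 2 steps: [12, 15, 91, 82, 21, 17]


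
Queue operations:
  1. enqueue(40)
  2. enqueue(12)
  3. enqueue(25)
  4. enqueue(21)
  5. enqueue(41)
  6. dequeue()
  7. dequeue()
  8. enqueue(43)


enqueue(40) -> [40]
enqueue(12) -> [40, 12]
enqueue(25) -> [40, 12, 25]
enqueue(21) -> [40, 12, 25, 21]
enqueue(41) -> [40, 12, 25, 21, 41]
dequeue()->40, [12, 25, 21, 41]
dequeue()->12, [25, 21, 41]
enqueue(43) -> [25, 21, 41, 43]

Final queue: [25, 21, 41, 43]


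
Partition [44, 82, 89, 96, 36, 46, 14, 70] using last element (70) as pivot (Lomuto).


Pivot: 70
  44 <= 70: advance i (no swap)
  36 <= 70: swap -> [44, 36, 89, 96, 82, 46, 14, 70]
  46 <= 70: swap -> [44, 36, 46, 96, 82, 89, 14, 70]
  14 <= 70: swap -> [44, 36, 46, 14, 82, 89, 96, 70]
Place pivot at 4: [44, 36, 46, 14, 70, 89, 96, 82]

Partitioned: [44, 36, 46, 14, 70, 89, 96, 82]


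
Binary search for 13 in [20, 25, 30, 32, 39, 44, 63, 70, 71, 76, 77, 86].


Step 1: lo=0, hi=11, mid=5, val=44
Step 2: lo=0, hi=4, mid=2, val=30
Step 3: lo=0, hi=1, mid=0, val=20

Not found


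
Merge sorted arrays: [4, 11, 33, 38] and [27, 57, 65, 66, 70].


Take 4 from A
Take 11 from A
Take 27 from B
Take 33 from A
Take 38 from A

Merged: [4, 11, 27, 33, 38, 57, 65, 66, 70]


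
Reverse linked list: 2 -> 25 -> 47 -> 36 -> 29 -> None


Step 1: curr=2, set curr.next=prev(None) | reversed so far: 2
Step 2: curr=25, set curr.next=prev(2) | reversed so far: 25 -> 2
Step 3: curr=47, set curr.next=prev(25) | reversed so far: 47 -> 25 -> 2
Step 4: curr=36, set curr.next=prev(47) | reversed so far: 36 -> 47 -> 25 -> 2
Step 5: curr=29, set curr.next=prev(36) | reversed so far: 29 -> 36 -> 47 -> 25 -> 2

29 -> 36 -> 47 -> 25 -> 2 -> None


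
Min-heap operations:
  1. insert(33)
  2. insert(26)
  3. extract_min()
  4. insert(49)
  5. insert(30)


insert(33) -> [33]
insert(26) -> [26, 33]
extract_min()->26, [33]
insert(49) -> [33, 49]
insert(30) -> [30, 49, 33]

Final heap: [30, 49, 33]


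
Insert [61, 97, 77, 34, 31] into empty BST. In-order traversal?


Insert 61: root
Insert 97: R from 61
Insert 77: R from 61 -> L from 97
Insert 34: L from 61
Insert 31: L from 61 -> L from 34

In-order: [31, 34, 61, 77, 97]


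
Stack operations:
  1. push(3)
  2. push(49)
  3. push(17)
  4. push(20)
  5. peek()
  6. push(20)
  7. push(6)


push(3) -> [3]
push(49) -> [3, 49]
push(17) -> [3, 49, 17]
push(20) -> [3, 49, 17, 20]
peek()->20
push(20) -> [3, 49, 17, 20, 20]
push(6) -> [3, 49, 17, 20, 20, 6]

Final stack: [3, 49, 17, 20, 20, 6]


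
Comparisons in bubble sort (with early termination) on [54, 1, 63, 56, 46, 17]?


Algorithm: bubble sort (with early termination)
Input: [54, 1, 63, 56, 46, 17]
Sorted: [1, 17, 46, 54, 56, 63]

15


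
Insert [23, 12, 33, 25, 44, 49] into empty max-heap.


Insert 23: [23]
Insert 12: [23, 12]
Insert 33: [33, 12, 23]
Insert 25: [33, 25, 23, 12]
Insert 44: [44, 33, 23, 12, 25]
Insert 49: [49, 33, 44, 12, 25, 23]

Final heap: [49, 33, 44, 12, 25, 23]


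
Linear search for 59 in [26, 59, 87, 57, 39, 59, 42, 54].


i=0: 26!=59
i=1: 59==59 found!

Found at 1, 2 comps


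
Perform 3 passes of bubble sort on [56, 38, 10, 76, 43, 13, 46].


Initial: [56, 38, 10, 76, 43, 13, 46]
Pass 1: [38, 10, 56, 43, 13, 46, 76] (5 swaps)
Pass 2: [10, 38, 43, 13, 46, 56, 76] (4 swaps)
Pass 3: [10, 38, 13, 43, 46, 56, 76] (1 swaps)

After 3 passes: [10, 38, 13, 43, 46, 56, 76]


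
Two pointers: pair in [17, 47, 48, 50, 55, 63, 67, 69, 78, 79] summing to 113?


lo=0(17)+hi=9(79)=96
lo=1(47)+hi=9(79)=126
lo=1(47)+hi=8(78)=125
lo=1(47)+hi=7(69)=116
lo=1(47)+hi=6(67)=114
lo=1(47)+hi=5(63)=110
lo=2(48)+hi=5(63)=111
lo=3(50)+hi=5(63)=113

Yes: 50+63=113


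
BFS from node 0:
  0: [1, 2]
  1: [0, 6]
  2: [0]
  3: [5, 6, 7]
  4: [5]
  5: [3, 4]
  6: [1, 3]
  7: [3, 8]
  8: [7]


Visit 0, enqueue [1, 2]
Visit 1, enqueue [6]
Visit 2, enqueue []
Visit 6, enqueue [3]
Visit 3, enqueue [5, 7]
Visit 5, enqueue [4]
Visit 7, enqueue [8]
Visit 4, enqueue []
Visit 8, enqueue []

BFS order: [0, 1, 2, 6, 3, 5, 7, 4, 8]


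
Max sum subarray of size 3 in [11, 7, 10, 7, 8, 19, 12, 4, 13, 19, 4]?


[0:3]: 28
[1:4]: 24
[2:5]: 25
[3:6]: 34
[4:7]: 39
[5:8]: 35
[6:9]: 29
[7:10]: 36
[8:11]: 36

Max: 39 at [4:7]


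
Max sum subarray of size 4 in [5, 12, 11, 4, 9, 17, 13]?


[0:4]: 32
[1:5]: 36
[2:6]: 41
[3:7]: 43

Max: 43 at [3:7]


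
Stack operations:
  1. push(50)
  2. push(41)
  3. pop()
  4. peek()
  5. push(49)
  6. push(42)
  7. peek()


push(50) -> [50]
push(41) -> [50, 41]
pop()->41, [50]
peek()->50
push(49) -> [50, 49]
push(42) -> [50, 49, 42]
peek()->42

Final stack: [50, 49, 42]


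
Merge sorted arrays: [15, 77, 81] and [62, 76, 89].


Take 15 from A
Take 62 from B
Take 76 from B
Take 77 from A
Take 81 from A

Merged: [15, 62, 76, 77, 81, 89]


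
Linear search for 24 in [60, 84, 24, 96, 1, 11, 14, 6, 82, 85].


i=0: 60!=24
i=1: 84!=24
i=2: 24==24 found!

Found at 2, 3 comps


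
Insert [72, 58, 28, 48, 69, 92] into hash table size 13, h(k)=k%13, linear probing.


Insert 72: h=7 -> slot 7
Insert 58: h=6 -> slot 6
Insert 28: h=2 -> slot 2
Insert 48: h=9 -> slot 9
Insert 69: h=4 -> slot 4
Insert 92: h=1 -> slot 1

Table: [None, 92, 28, None, 69, None, 58, 72, None, 48, None, None, None]


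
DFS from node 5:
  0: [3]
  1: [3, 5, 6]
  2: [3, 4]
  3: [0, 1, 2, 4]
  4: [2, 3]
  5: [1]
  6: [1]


Visit 5, push [1]
Visit 1, push [6, 3]
Visit 3, push [4, 2, 0]
Visit 0, push []
Visit 2, push [4]
Visit 4, push []
Visit 6, push []

DFS order: [5, 1, 3, 0, 2, 4, 6]


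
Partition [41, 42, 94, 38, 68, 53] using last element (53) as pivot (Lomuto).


Pivot: 53
  41 <= 53: advance i (no swap)
  42 <= 53: advance i (no swap)
  38 <= 53: swap -> [41, 42, 38, 94, 68, 53]
Place pivot at 3: [41, 42, 38, 53, 68, 94]

Partitioned: [41, 42, 38, 53, 68, 94]


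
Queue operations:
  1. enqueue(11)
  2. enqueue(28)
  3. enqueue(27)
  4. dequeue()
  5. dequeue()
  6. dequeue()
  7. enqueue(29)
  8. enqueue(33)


enqueue(11) -> [11]
enqueue(28) -> [11, 28]
enqueue(27) -> [11, 28, 27]
dequeue()->11, [28, 27]
dequeue()->28, [27]
dequeue()->27, []
enqueue(29) -> [29]
enqueue(33) -> [29, 33]

Final queue: [29, 33]


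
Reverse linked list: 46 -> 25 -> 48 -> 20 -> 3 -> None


Step 1: curr=46, set curr.next=prev(None) | reversed so far: 46
Step 2: curr=25, set curr.next=prev(46) | reversed so far: 25 -> 46
Step 3: curr=48, set curr.next=prev(25) | reversed so far: 48 -> 25 -> 46
Step 4: curr=20, set curr.next=prev(48) | reversed so far: 20 -> 48 -> 25 -> 46
Step 5: curr=3, set curr.next=prev(20) | reversed so far: 3 -> 20 -> 48 -> 25 -> 46

3 -> 20 -> 48 -> 25 -> 46 -> None


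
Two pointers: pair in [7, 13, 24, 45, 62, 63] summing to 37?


lo=0(7)+hi=5(63)=70
lo=0(7)+hi=4(62)=69
lo=0(7)+hi=3(45)=52
lo=0(7)+hi=2(24)=31
lo=1(13)+hi=2(24)=37

Yes: 13+24=37


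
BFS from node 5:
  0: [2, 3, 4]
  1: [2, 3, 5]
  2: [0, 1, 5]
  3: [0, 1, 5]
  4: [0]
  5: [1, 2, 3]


Visit 5, enqueue [1, 2, 3]
Visit 1, enqueue []
Visit 2, enqueue [0]
Visit 3, enqueue []
Visit 0, enqueue [4]
Visit 4, enqueue []

BFS order: [5, 1, 2, 3, 0, 4]


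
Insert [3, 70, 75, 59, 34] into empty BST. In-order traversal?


Insert 3: root
Insert 70: R from 3
Insert 75: R from 3 -> R from 70
Insert 59: R from 3 -> L from 70
Insert 34: R from 3 -> L from 70 -> L from 59

In-order: [3, 34, 59, 70, 75]


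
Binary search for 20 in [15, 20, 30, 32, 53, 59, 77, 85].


Step 1: lo=0, hi=7, mid=3, val=32
Step 2: lo=0, hi=2, mid=1, val=20

Found at index 1


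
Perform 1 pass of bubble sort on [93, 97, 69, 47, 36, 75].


Initial: [93, 97, 69, 47, 36, 75]
Pass 1: [93, 69, 47, 36, 75, 97] (4 swaps)

After 1 pass: [93, 69, 47, 36, 75, 97]


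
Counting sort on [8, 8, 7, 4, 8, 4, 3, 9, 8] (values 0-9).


Input: [8, 8, 7, 4, 8, 4, 3, 9, 8]
Counts: [0, 0, 0, 1, 2, 0, 0, 1, 4, 1]

Sorted: [3, 4, 4, 7, 8, 8, 8, 8, 9]


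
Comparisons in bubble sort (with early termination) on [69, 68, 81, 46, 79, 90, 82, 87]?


Algorithm: bubble sort (with early termination)
Input: [69, 68, 81, 46, 79, 90, 82, 87]
Sorted: [46, 68, 69, 79, 81, 82, 87, 90]

22


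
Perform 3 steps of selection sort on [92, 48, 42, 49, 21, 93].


Initial: [92, 48, 42, 49, 21, 93]
Step 1: min=21 at 4
  Swap: [21, 48, 42, 49, 92, 93]
Step 2: min=42 at 2
  Swap: [21, 42, 48, 49, 92, 93]
Step 3: min=48 at 2
  Swap: [21, 42, 48, 49, 92, 93]

After 3 steps: [21, 42, 48, 49, 92, 93]


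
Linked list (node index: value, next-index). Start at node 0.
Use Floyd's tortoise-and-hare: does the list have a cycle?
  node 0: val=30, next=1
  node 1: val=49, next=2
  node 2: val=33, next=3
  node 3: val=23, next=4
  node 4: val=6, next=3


Floyd's tortoise (slow, +1) and hare (fast, +2):
  init: slow=0, fast=0
  step 1: slow=1, fast=2
  step 2: slow=2, fast=4
  step 3: slow=3, fast=4
  step 4: slow=4, fast=4
  slow == fast at node 4: cycle detected

Cycle: yes


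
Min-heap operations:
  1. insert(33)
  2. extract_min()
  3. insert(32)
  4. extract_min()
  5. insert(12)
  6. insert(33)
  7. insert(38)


insert(33) -> [33]
extract_min()->33, []
insert(32) -> [32]
extract_min()->32, []
insert(12) -> [12]
insert(33) -> [12, 33]
insert(38) -> [12, 33, 38]

Final heap: [12, 33, 38]


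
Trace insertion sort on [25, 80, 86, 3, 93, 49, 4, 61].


Initial: [25, 80, 86, 3, 93, 49, 4, 61]
Insert 80: [25, 80, 86, 3, 93, 49, 4, 61]
Insert 86: [25, 80, 86, 3, 93, 49, 4, 61]
Insert 3: [3, 25, 80, 86, 93, 49, 4, 61]
Insert 93: [3, 25, 80, 86, 93, 49, 4, 61]
Insert 49: [3, 25, 49, 80, 86, 93, 4, 61]
Insert 4: [3, 4, 25, 49, 80, 86, 93, 61]
Insert 61: [3, 4, 25, 49, 61, 80, 86, 93]

Sorted: [3, 4, 25, 49, 61, 80, 86, 93]


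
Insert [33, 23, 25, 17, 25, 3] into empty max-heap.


Insert 33: [33]
Insert 23: [33, 23]
Insert 25: [33, 23, 25]
Insert 17: [33, 23, 25, 17]
Insert 25: [33, 25, 25, 17, 23]
Insert 3: [33, 25, 25, 17, 23, 3]

Final heap: [33, 25, 25, 17, 23, 3]


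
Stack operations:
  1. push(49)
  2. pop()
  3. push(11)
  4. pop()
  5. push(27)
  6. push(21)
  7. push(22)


push(49) -> [49]
pop()->49, []
push(11) -> [11]
pop()->11, []
push(27) -> [27]
push(21) -> [27, 21]
push(22) -> [27, 21, 22]

Final stack: [27, 21, 22]


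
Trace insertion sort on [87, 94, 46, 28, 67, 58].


Initial: [87, 94, 46, 28, 67, 58]
Insert 94: [87, 94, 46, 28, 67, 58]
Insert 46: [46, 87, 94, 28, 67, 58]
Insert 28: [28, 46, 87, 94, 67, 58]
Insert 67: [28, 46, 67, 87, 94, 58]
Insert 58: [28, 46, 58, 67, 87, 94]

Sorted: [28, 46, 58, 67, 87, 94]


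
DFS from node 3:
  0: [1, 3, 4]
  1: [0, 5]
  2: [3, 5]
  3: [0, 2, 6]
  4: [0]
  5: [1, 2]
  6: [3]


Visit 3, push [6, 2, 0]
Visit 0, push [4, 1]
Visit 1, push [5]
Visit 5, push [2]
Visit 2, push []
Visit 4, push []
Visit 6, push []

DFS order: [3, 0, 1, 5, 2, 4, 6]


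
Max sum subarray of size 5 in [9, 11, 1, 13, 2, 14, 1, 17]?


[0:5]: 36
[1:6]: 41
[2:7]: 31
[3:8]: 47

Max: 47 at [3:8]


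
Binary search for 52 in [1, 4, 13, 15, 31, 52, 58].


Step 1: lo=0, hi=6, mid=3, val=15
Step 2: lo=4, hi=6, mid=5, val=52

Found at index 5


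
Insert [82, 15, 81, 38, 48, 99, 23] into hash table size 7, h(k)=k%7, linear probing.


Insert 82: h=5 -> slot 5
Insert 15: h=1 -> slot 1
Insert 81: h=4 -> slot 4
Insert 38: h=3 -> slot 3
Insert 48: h=6 -> slot 6
Insert 99: h=1, 1 probes -> slot 2
Insert 23: h=2, 5 probes -> slot 0

Table: [23, 15, 99, 38, 81, 82, 48]


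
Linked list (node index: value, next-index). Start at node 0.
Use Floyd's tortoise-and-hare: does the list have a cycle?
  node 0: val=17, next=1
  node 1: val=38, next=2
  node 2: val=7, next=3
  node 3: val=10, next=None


Floyd's tortoise (slow, +1) and hare (fast, +2):
  init: slow=0, fast=0
  step 1: slow=1, fast=2
  step 2: fast 2->3->None, no cycle

Cycle: no


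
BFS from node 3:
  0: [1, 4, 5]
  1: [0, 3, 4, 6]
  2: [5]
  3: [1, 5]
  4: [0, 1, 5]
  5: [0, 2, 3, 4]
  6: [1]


Visit 3, enqueue [1, 5]
Visit 1, enqueue [0, 4, 6]
Visit 5, enqueue [2]
Visit 0, enqueue []
Visit 4, enqueue []
Visit 6, enqueue []
Visit 2, enqueue []

BFS order: [3, 1, 5, 0, 4, 6, 2]


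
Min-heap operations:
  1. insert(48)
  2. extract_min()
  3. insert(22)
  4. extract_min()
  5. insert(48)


insert(48) -> [48]
extract_min()->48, []
insert(22) -> [22]
extract_min()->22, []
insert(48) -> [48]

Final heap: [48]


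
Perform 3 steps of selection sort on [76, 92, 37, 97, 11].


Initial: [76, 92, 37, 97, 11]
Step 1: min=11 at 4
  Swap: [11, 92, 37, 97, 76]
Step 2: min=37 at 2
  Swap: [11, 37, 92, 97, 76]
Step 3: min=76 at 4
  Swap: [11, 37, 76, 97, 92]

After 3 steps: [11, 37, 76, 97, 92]


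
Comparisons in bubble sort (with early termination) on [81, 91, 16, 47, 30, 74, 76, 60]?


Algorithm: bubble sort (with early termination)
Input: [81, 91, 16, 47, 30, 74, 76, 60]
Sorted: [16, 30, 47, 60, 74, 76, 81, 91]

25


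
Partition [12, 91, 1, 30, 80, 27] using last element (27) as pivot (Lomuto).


Pivot: 27
  12 <= 27: advance i (no swap)
  1 <= 27: swap -> [12, 1, 91, 30, 80, 27]
Place pivot at 2: [12, 1, 27, 30, 80, 91]

Partitioned: [12, 1, 27, 30, 80, 91]


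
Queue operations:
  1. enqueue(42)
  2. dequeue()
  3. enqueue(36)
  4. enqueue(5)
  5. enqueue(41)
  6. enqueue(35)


enqueue(42) -> [42]
dequeue()->42, []
enqueue(36) -> [36]
enqueue(5) -> [36, 5]
enqueue(41) -> [36, 5, 41]
enqueue(35) -> [36, 5, 41, 35]

Final queue: [36, 5, 41, 35]


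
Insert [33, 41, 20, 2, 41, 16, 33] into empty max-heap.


Insert 33: [33]
Insert 41: [41, 33]
Insert 20: [41, 33, 20]
Insert 2: [41, 33, 20, 2]
Insert 41: [41, 41, 20, 2, 33]
Insert 16: [41, 41, 20, 2, 33, 16]
Insert 33: [41, 41, 33, 2, 33, 16, 20]

Final heap: [41, 41, 33, 2, 33, 16, 20]


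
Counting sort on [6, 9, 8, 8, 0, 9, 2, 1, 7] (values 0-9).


Input: [6, 9, 8, 8, 0, 9, 2, 1, 7]
Counts: [1, 1, 1, 0, 0, 0, 1, 1, 2, 2]

Sorted: [0, 1, 2, 6, 7, 8, 8, 9, 9]


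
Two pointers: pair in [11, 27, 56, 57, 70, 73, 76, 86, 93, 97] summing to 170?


lo=0(11)+hi=9(97)=108
lo=1(27)+hi=9(97)=124
lo=2(56)+hi=9(97)=153
lo=3(57)+hi=9(97)=154
lo=4(70)+hi=9(97)=167
lo=5(73)+hi=9(97)=170

Yes: 73+97=170


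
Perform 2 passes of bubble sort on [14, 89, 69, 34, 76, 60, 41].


Initial: [14, 89, 69, 34, 76, 60, 41]
Pass 1: [14, 69, 34, 76, 60, 41, 89] (5 swaps)
Pass 2: [14, 34, 69, 60, 41, 76, 89] (3 swaps)

After 2 passes: [14, 34, 69, 60, 41, 76, 89]


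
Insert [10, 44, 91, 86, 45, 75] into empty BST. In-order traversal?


Insert 10: root
Insert 44: R from 10
Insert 91: R from 10 -> R from 44
Insert 86: R from 10 -> R from 44 -> L from 91
Insert 45: R from 10 -> R from 44 -> L from 91 -> L from 86
Insert 75: R from 10 -> R from 44 -> L from 91 -> L from 86 -> R from 45

In-order: [10, 44, 45, 75, 86, 91]


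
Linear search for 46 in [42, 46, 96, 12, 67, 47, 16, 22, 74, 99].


i=0: 42!=46
i=1: 46==46 found!

Found at 1, 2 comps


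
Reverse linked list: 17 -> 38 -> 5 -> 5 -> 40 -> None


Step 1: curr=17, set curr.next=prev(None) | reversed so far: 17
Step 2: curr=38, set curr.next=prev(17) | reversed so far: 38 -> 17
Step 3: curr=5, set curr.next=prev(38) | reversed so far: 5 -> 38 -> 17
Step 4: curr=5, set curr.next=prev(5) | reversed so far: 5 -> 5 -> 38 -> 17
Step 5: curr=40, set curr.next=prev(5) | reversed so far: 40 -> 5 -> 5 -> 38 -> 17

40 -> 5 -> 5 -> 38 -> 17 -> None


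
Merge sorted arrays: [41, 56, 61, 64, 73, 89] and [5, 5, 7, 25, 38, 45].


Take 5 from B
Take 5 from B
Take 7 from B
Take 25 from B
Take 38 from B
Take 41 from A
Take 45 from B

Merged: [5, 5, 7, 25, 38, 41, 45, 56, 61, 64, 73, 89]


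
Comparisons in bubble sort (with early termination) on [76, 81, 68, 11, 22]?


Algorithm: bubble sort (with early termination)
Input: [76, 81, 68, 11, 22]
Sorted: [11, 22, 68, 76, 81]

10


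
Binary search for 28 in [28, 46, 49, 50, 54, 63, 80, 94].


Step 1: lo=0, hi=7, mid=3, val=50
Step 2: lo=0, hi=2, mid=1, val=46
Step 3: lo=0, hi=0, mid=0, val=28

Found at index 0


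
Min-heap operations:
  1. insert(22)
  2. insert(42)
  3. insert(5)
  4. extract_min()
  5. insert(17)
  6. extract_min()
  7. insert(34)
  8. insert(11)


insert(22) -> [22]
insert(42) -> [22, 42]
insert(5) -> [5, 42, 22]
extract_min()->5, [22, 42]
insert(17) -> [17, 42, 22]
extract_min()->17, [22, 42]
insert(34) -> [22, 42, 34]
insert(11) -> [11, 22, 34, 42]

Final heap: [11, 22, 34, 42]


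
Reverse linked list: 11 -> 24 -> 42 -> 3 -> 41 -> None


Step 1: curr=11, set curr.next=prev(None) | reversed so far: 11
Step 2: curr=24, set curr.next=prev(11) | reversed so far: 24 -> 11
Step 3: curr=42, set curr.next=prev(24) | reversed so far: 42 -> 24 -> 11
Step 4: curr=3, set curr.next=prev(42) | reversed so far: 3 -> 42 -> 24 -> 11
Step 5: curr=41, set curr.next=prev(3) | reversed so far: 41 -> 3 -> 42 -> 24 -> 11

41 -> 3 -> 42 -> 24 -> 11 -> None


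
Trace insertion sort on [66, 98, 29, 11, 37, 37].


Initial: [66, 98, 29, 11, 37, 37]
Insert 98: [66, 98, 29, 11, 37, 37]
Insert 29: [29, 66, 98, 11, 37, 37]
Insert 11: [11, 29, 66, 98, 37, 37]
Insert 37: [11, 29, 37, 66, 98, 37]
Insert 37: [11, 29, 37, 37, 66, 98]

Sorted: [11, 29, 37, 37, 66, 98]


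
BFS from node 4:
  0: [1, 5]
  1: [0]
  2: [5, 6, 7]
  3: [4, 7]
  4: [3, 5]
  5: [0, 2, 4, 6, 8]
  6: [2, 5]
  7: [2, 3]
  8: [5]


Visit 4, enqueue [3, 5]
Visit 3, enqueue [7]
Visit 5, enqueue [0, 2, 6, 8]
Visit 7, enqueue []
Visit 0, enqueue [1]
Visit 2, enqueue []
Visit 6, enqueue []
Visit 8, enqueue []
Visit 1, enqueue []

BFS order: [4, 3, 5, 7, 0, 2, 6, 8, 1]


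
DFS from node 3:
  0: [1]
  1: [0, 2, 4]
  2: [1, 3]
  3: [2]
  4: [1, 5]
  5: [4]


Visit 3, push [2]
Visit 2, push [1]
Visit 1, push [4, 0]
Visit 0, push []
Visit 4, push [5]
Visit 5, push []

DFS order: [3, 2, 1, 0, 4, 5]


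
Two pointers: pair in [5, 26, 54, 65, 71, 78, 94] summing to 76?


lo=0(5)+hi=6(94)=99
lo=0(5)+hi=5(78)=83
lo=0(5)+hi=4(71)=76

Yes: 5+71=76


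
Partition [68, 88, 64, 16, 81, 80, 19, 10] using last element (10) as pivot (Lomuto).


Pivot: 10
Place pivot at 0: [10, 88, 64, 16, 81, 80, 19, 68]

Partitioned: [10, 88, 64, 16, 81, 80, 19, 68]


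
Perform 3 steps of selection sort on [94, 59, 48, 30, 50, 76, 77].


Initial: [94, 59, 48, 30, 50, 76, 77]
Step 1: min=30 at 3
  Swap: [30, 59, 48, 94, 50, 76, 77]
Step 2: min=48 at 2
  Swap: [30, 48, 59, 94, 50, 76, 77]
Step 3: min=50 at 4
  Swap: [30, 48, 50, 94, 59, 76, 77]

After 3 steps: [30, 48, 50, 94, 59, 76, 77]


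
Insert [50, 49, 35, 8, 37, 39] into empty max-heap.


Insert 50: [50]
Insert 49: [50, 49]
Insert 35: [50, 49, 35]
Insert 8: [50, 49, 35, 8]
Insert 37: [50, 49, 35, 8, 37]
Insert 39: [50, 49, 39, 8, 37, 35]

Final heap: [50, 49, 39, 8, 37, 35]


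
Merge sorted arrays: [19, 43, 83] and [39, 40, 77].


Take 19 from A
Take 39 from B
Take 40 from B
Take 43 from A
Take 77 from B

Merged: [19, 39, 40, 43, 77, 83]


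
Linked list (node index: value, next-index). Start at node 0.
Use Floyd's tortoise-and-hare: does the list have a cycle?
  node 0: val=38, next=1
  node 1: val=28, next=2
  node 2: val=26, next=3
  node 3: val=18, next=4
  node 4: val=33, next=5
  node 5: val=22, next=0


Floyd's tortoise (slow, +1) and hare (fast, +2):
  init: slow=0, fast=0
  step 1: slow=1, fast=2
  step 2: slow=2, fast=4
  step 3: slow=3, fast=0
  step 4: slow=4, fast=2
  step 5: slow=5, fast=4
  step 6: slow=0, fast=0
  slow == fast at node 0: cycle detected

Cycle: yes


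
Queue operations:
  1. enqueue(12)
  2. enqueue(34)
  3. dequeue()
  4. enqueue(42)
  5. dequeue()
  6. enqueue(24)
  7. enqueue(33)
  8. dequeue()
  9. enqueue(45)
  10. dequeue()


enqueue(12) -> [12]
enqueue(34) -> [12, 34]
dequeue()->12, [34]
enqueue(42) -> [34, 42]
dequeue()->34, [42]
enqueue(24) -> [42, 24]
enqueue(33) -> [42, 24, 33]
dequeue()->42, [24, 33]
enqueue(45) -> [24, 33, 45]
dequeue()->24, [33, 45]

Final queue: [33, 45]


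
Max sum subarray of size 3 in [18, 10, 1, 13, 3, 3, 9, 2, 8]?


[0:3]: 29
[1:4]: 24
[2:5]: 17
[3:6]: 19
[4:7]: 15
[5:8]: 14
[6:9]: 19

Max: 29 at [0:3]


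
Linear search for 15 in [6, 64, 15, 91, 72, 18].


i=0: 6!=15
i=1: 64!=15
i=2: 15==15 found!

Found at 2, 3 comps


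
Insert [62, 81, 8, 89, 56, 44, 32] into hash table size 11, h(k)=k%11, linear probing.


Insert 62: h=7 -> slot 7
Insert 81: h=4 -> slot 4
Insert 8: h=8 -> slot 8
Insert 89: h=1 -> slot 1
Insert 56: h=1, 1 probes -> slot 2
Insert 44: h=0 -> slot 0
Insert 32: h=10 -> slot 10

Table: [44, 89, 56, None, 81, None, None, 62, 8, None, 32]


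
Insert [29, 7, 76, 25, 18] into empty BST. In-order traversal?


Insert 29: root
Insert 7: L from 29
Insert 76: R from 29
Insert 25: L from 29 -> R from 7
Insert 18: L from 29 -> R from 7 -> L from 25

In-order: [7, 18, 25, 29, 76]


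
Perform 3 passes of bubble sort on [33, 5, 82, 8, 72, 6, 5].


Initial: [33, 5, 82, 8, 72, 6, 5]
Pass 1: [5, 33, 8, 72, 6, 5, 82] (5 swaps)
Pass 2: [5, 8, 33, 6, 5, 72, 82] (3 swaps)
Pass 3: [5, 8, 6, 5, 33, 72, 82] (2 swaps)

After 3 passes: [5, 8, 6, 5, 33, 72, 82]


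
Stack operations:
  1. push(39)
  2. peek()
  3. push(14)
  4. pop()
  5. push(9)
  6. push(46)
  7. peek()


push(39) -> [39]
peek()->39
push(14) -> [39, 14]
pop()->14, [39]
push(9) -> [39, 9]
push(46) -> [39, 9, 46]
peek()->46

Final stack: [39, 9, 46]


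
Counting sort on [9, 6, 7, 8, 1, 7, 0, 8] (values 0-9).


Input: [9, 6, 7, 8, 1, 7, 0, 8]
Counts: [1, 1, 0, 0, 0, 0, 1, 2, 2, 1]

Sorted: [0, 1, 6, 7, 7, 8, 8, 9]


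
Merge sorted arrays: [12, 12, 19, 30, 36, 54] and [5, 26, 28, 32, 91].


Take 5 from B
Take 12 from A
Take 12 from A
Take 19 from A
Take 26 from B
Take 28 from B
Take 30 from A
Take 32 from B
Take 36 from A
Take 54 from A

Merged: [5, 12, 12, 19, 26, 28, 30, 32, 36, 54, 91]


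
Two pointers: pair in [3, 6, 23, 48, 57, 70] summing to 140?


lo=0(3)+hi=5(70)=73
lo=1(6)+hi=5(70)=76
lo=2(23)+hi=5(70)=93
lo=3(48)+hi=5(70)=118
lo=4(57)+hi=5(70)=127

No pair found


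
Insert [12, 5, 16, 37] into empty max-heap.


Insert 12: [12]
Insert 5: [12, 5]
Insert 16: [16, 5, 12]
Insert 37: [37, 16, 12, 5]

Final heap: [37, 16, 12, 5]


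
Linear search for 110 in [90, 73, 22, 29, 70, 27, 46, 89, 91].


i=0: 90!=110
i=1: 73!=110
i=2: 22!=110
i=3: 29!=110
i=4: 70!=110
i=5: 27!=110
i=6: 46!=110
i=7: 89!=110
i=8: 91!=110

Not found, 9 comps


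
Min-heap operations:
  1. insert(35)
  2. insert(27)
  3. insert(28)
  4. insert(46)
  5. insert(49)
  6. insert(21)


insert(35) -> [35]
insert(27) -> [27, 35]
insert(28) -> [27, 35, 28]
insert(46) -> [27, 35, 28, 46]
insert(49) -> [27, 35, 28, 46, 49]
insert(21) -> [21, 35, 27, 46, 49, 28]

Final heap: [21, 35, 27, 46, 49, 28]


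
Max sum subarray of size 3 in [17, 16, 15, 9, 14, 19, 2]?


[0:3]: 48
[1:4]: 40
[2:5]: 38
[3:6]: 42
[4:7]: 35

Max: 48 at [0:3]


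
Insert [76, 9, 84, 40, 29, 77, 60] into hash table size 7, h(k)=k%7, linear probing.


Insert 76: h=6 -> slot 6
Insert 9: h=2 -> slot 2
Insert 84: h=0 -> slot 0
Insert 40: h=5 -> slot 5
Insert 29: h=1 -> slot 1
Insert 77: h=0, 3 probes -> slot 3
Insert 60: h=4 -> slot 4

Table: [84, 29, 9, 77, 60, 40, 76]


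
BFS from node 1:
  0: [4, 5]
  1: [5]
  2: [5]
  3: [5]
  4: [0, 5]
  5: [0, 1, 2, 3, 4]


Visit 1, enqueue [5]
Visit 5, enqueue [0, 2, 3, 4]
Visit 0, enqueue []
Visit 2, enqueue []
Visit 3, enqueue []
Visit 4, enqueue []

BFS order: [1, 5, 0, 2, 3, 4]


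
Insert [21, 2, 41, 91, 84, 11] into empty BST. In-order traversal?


Insert 21: root
Insert 2: L from 21
Insert 41: R from 21
Insert 91: R from 21 -> R from 41
Insert 84: R from 21 -> R from 41 -> L from 91
Insert 11: L from 21 -> R from 2

In-order: [2, 11, 21, 41, 84, 91]


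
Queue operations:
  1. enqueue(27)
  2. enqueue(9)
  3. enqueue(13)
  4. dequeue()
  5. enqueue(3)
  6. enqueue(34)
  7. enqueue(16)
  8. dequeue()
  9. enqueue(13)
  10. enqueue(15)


enqueue(27) -> [27]
enqueue(9) -> [27, 9]
enqueue(13) -> [27, 9, 13]
dequeue()->27, [9, 13]
enqueue(3) -> [9, 13, 3]
enqueue(34) -> [9, 13, 3, 34]
enqueue(16) -> [9, 13, 3, 34, 16]
dequeue()->9, [13, 3, 34, 16]
enqueue(13) -> [13, 3, 34, 16, 13]
enqueue(15) -> [13, 3, 34, 16, 13, 15]

Final queue: [13, 3, 34, 16, 13, 15]


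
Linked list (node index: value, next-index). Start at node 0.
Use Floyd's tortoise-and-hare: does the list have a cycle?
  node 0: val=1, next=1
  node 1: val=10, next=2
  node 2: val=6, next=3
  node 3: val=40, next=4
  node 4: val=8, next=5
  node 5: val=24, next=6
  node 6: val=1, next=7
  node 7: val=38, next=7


Floyd's tortoise (slow, +1) and hare (fast, +2):
  init: slow=0, fast=0
  step 1: slow=1, fast=2
  step 2: slow=2, fast=4
  step 3: slow=3, fast=6
  step 4: slow=4, fast=7
  step 5: slow=5, fast=7
  step 6: slow=6, fast=7
  step 7: slow=7, fast=7
  slow == fast at node 7: cycle detected

Cycle: yes


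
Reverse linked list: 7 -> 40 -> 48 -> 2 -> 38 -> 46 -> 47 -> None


Step 1: curr=7, set curr.next=prev(None) | reversed so far: 7
Step 2: curr=40, set curr.next=prev(7) | reversed so far: 40 -> 7
Step 3: curr=48, set curr.next=prev(40) | reversed so far: 48 -> 40 -> 7
Step 4: curr=2, set curr.next=prev(48) | reversed so far: 2 -> 48 -> 40 -> 7
Step 5: curr=38, set curr.next=prev(2) | reversed so far: 38 -> 2 -> 48 -> 40 -> 7
Step 6: curr=46, set curr.next=prev(38) | reversed so far: 46 -> 38 -> 2 -> 48 -> 40 -> 7
Step 7: curr=47, set curr.next=prev(46) | reversed so far: 47 -> 46 -> 38 -> 2 -> 48 -> 40 -> 7

47 -> 46 -> 38 -> 2 -> 48 -> 40 -> 7 -> None


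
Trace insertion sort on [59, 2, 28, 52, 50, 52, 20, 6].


Initial: [59, 2, 28, 52, 50, 52, 20, 6]
Insert 2: [2, 59, 28, 52, 50, 52, 20, 6]
Insert 28: [2, 28, 59, 52, 50, 52, 20, 6]
Insert 52: [2, 28, 52, 59, 50, 52, 20, 6]
Insert 50: [2, 28, 50, 52, 59, 52, 20, 6]
Insert 52: [2, 28, 50, 52, 52, 59, 20, 6]
Insert 20: [2, 20, 28, 50, 52, 52, 59, 6]
Insert 6: [2, 6, 20, 28, 50, 52, 52, 59]

Sorted: [2, 6, 20, 28, 50, 52, 52, 59]


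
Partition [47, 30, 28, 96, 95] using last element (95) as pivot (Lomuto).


Pivot: 95
  47 <= 95: advance i (no swap)
  30 <= 95: advance i (no swap)
  28 <= 95: advance i (no swap)
Place pivot at 3: [47, 30, 28, 95, 96]

Partitioned: [47, 30, 28, 95, 96]


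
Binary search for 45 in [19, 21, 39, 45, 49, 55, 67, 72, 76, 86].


Step 1: lo=0, hi=9, mid=4, val=49
Step 2: lo=0, hi=3, mid=1, val=21
Step 3: lo=2, hi=3, mid=2, val=39
Step 4: lo=3, hi=3, mid=3, val=45

Found at index 3


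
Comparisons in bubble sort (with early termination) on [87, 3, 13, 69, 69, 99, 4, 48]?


Algorithm: bubble sort (with early termination)
Input: [87, 3, 13, 69, 69, 99, 4, 48]
Sorted: [3, 4, 13, 48, 69, 69, 87, 99]

27


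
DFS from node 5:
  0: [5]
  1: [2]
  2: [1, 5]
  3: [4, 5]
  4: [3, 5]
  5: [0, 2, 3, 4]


Visit 5, push [4, 3, 2, 0]
Visit 0, push []
Visit 2, push [1]
Visit 1, push []
Visit 3, push [4]
Visit 4, push []

DFS order: [5, 0, 2, 1, 3, 4]


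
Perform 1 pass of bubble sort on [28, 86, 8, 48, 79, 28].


Initial: [28, 86, 8, 48, 79, 28]
Pass 1: [28, 8, 48, 79, 28, 86] (4 swaps)

After 1 pass: [28, 8, 48, 79, 28, 86]


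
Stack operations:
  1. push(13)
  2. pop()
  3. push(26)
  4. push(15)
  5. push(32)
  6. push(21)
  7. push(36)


push(13) -> [13]
pop()->13, []
push(26) -> [26]
push(15) -> [26, 15]
push(32) -> [26, 15, 32]
push(21) -> [26, 15, 32, 21]
push(36) -> [26, 15, 32, 21, 36]

Final stack: [26, 15, 32, 21, 36]


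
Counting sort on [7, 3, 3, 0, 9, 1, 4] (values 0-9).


Input: [7, 3, 3, 0, 9, 1, 4]
Counts: [1, 1, 0, 2, 1, 0, 0, 1, 0, 1]

Sorted: [0, 1, 3, 3, 4, 7, 9]


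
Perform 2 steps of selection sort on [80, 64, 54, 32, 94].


Initial: [80, 64, 54, 32, 94]
Step 1: min=32 at 3
  Swap: [32, 64, 54, 80, 94]
Step 2: min=54 at 2
  Swap: [32, 54, 64, 80, 94]

After 2 steps: [32, 54, 64, 80, 94]


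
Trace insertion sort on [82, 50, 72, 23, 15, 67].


Initial: [82, 50, 72, 23, 15, 67]
Insert 50: [50, 82, 72, 23, 15, 67]
Insert 72: [50, 72, 82, 23, 15, 67]
Insert 23: [23, 50, 72, 82, 15, 67]
Insert 15: [15, 23, 50, 72, 82, 67]
Insert 67: [15, 23, 50, 67, 72, 82]

Sorted: [15, 23, 50, 67, 72, 82]


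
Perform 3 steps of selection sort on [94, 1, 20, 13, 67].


Initial: [94, 1, 20, 13, 67]
Step 1: min=1 at 1
  Swap: [1, 94, 20, 13, 67]
Step 2: min=13 at 3
  Swap: [1, 13, 20, 94, 67]
Step 3: min=20 at 2
  Swap: [1, 13, 20, 94, 67]

After 3 steps: [1, 13, 20, 94, 67]


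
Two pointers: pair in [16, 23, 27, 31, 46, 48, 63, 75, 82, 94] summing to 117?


lo=0(16)+hi=9(94)=110
lo=1(23)+hi=9(94)=117

Yes: 23+94=117


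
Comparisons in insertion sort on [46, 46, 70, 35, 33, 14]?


Algorithm: insertion sort
Input: [46, 46, 70, 35, 33, 14]
Sorted: [14, 33, 35, 46, 46, 70]

14


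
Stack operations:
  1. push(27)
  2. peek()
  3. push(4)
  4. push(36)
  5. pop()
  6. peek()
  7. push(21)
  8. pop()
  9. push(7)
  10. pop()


push(27) -> [27]
peek()->27
push(4) -> [27, 4]
push(36) -> [27, 4, 36]
pop()->36, [27, 4]
peek()->4
push(21) -> [27, 4, 21]
pop()->21, [27, 4]
push(7) -> [27, 4, 7]
pop()->7, [27, 4]

Final stack: [27, 4]


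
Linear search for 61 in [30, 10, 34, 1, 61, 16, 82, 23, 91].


i=0: 30!=61
i=1: 10!=61
i=2: 34!=61
i=3: 1!=61
i=4: 61==61 found!

Found at 4, 5 comps


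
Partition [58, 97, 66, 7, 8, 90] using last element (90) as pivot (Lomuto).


Pivot: 90
  58 <= 90: advance i (no swap)
  66 <= 90: swap -> [58, 66, 97, 7, 8, 90]
  7 <= 90: swap -> [58, 66, 7, 97, 8, 90]
  8 <= 90: swap -> [58, 66, 7, 8, 97, 90]
Place pivot at 4: [58, 66, 7, 8, 90, 97]

Partitioned: [58, 66, 7, 8, 90, 97]


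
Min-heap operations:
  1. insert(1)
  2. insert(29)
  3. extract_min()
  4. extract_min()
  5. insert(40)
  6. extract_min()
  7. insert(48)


insert(1) -> [1]
insert(29) -> [1, 29]
extract_min()->1, [29]
extract_min()->29, []
insert(40) -> [40]
extract_min()->40, []
insert(48) -> [48]

Final heap: [48]


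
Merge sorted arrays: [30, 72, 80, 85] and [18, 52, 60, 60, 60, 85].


Take 18 from B
Take 30 from A
Take 52 from B
Take 60 from B
Take 60 from B
Take 60 from B
Take 72 from A
Take 80 from A
Take 85 from A

Merged: [18, 30, 52, 60, 60, 60, 72, 80, 85, 85]


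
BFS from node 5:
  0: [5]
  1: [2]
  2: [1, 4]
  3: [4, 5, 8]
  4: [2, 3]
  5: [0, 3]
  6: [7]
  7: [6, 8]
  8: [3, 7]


Visit 5, enqueue [0, 3]
Visit 0, enqueue []
Visit 3, enqueue [4, 8]
Visit 4, enqueue [2]
Visit 8, enqueue [7]
Visit 2, enqueue [1]
Visit 7, enqueue [6]
Visit 1, enqueue []
Visit 6, enqueue []

BFS order: [5, 0, 3, 4, 8, 2, 7, 1, 6]


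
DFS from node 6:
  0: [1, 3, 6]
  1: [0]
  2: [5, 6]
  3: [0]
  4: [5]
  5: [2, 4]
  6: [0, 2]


Visit 6, push [2, 0]
Visit 0, push [3, 1]
Visit 1, push []
Visit 3, push []
Visit 2, push [5]
Visit 5, push [4]
Visit 4, push []

DFS order: [6, 0, 1, 3, 2, 5, 4]


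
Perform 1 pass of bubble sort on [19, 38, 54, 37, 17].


Initial: [19, 38, 54, 37, 17]
Pass 1: [19, 38, 37, 17, 54] (2 swaps)

After 1 pass: [19, 38, 37, 17, 54]


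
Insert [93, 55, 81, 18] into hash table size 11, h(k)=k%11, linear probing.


Insert 93: h=5 -> slot 5
Insert 55: h=0 -> slot 0
Insert 81: h=4 -> slot 4
Insert 18: h=7 -> slot 7

Table: [55, None, None, None, 81, 93, None, 18, None, None, None]


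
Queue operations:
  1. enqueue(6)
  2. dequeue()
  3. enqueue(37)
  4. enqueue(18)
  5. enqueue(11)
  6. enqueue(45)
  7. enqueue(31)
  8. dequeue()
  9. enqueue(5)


enqueue(6) -> [6]
dequeue()->6, []
enqueue(37) -> [37]
enqueue(18) -> [37, 18]
enqueue(11) -> [37, 18, 11]
enqueue(45) -> [37, 18, 11, 45]
enqueue(31) -> [37, 18, 11, 45, 31]
dequeue()->37, [18, 11, 45, 31]
enqueue(5) -> [18, 11, 45, 31, 5]

Final queue: [18, 11, 45, 31, 5]


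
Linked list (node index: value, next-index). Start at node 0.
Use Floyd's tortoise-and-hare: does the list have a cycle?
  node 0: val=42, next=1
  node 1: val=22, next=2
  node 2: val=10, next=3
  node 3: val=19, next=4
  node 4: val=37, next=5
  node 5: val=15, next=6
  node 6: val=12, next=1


Floyd's tortoise (slow, +1) and hare (fast, +2):
  init: slow=0, fast=0
  step 1: slow=1, fast=2
  step 2: slow=2, fast=4
  step 3: slow=3, fast=6
  step 4: slow=4, fast=2
  step 5: slow=5, fast=4
  step 6: slow=6, fast=6
  slow == fast at node 6: cycle detected

Cycle: yes


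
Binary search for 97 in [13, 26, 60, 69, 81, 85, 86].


Step 1: lo=0, hi=6, mid=3, val=69
Step 2: lo=4, hi=6, mid=5, val=85
Step 3: lo=6, hi=6, mid=6, val=86

Not found


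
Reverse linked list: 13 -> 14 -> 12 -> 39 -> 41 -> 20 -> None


Step 1: curr=13, set curr.next=prev(None) | reversed so far: 13
Step 2: curr=14, set curr.next=prev(13) | reversed so far: 14 -> 13
Step 3: curr=12, set curr.next=prev(14) | reversed so far: 12 -> 14 -> 13
Step 4: curr=39, set curr.next=prev(12) | reversed so far: 39 -> 12 -> 14 -> 13
Step 5: curr=41, set curr.next=prev(39) | reversed so far: 41 -> 39 -> 12 -> 14 -> 13
Step 6: curr=20, set curr.next=prev(41) | reversed so far: 20 -> 41 -> 39 -> 12 -> 14 -> 13

20 -> 41 -> 39 -> 12 -> 14 -> 13 -> None


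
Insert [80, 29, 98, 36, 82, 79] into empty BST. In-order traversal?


Insert 80: root
Insert 29: L from 80
Insert 98: R from 80
Insert 36: L from 80 -> R from 29
Insert 82: R from 80 -> L from 98
Insert 79: L from 80 -> R from 29 -> R from 36

In-order: [29, 36, 79, 80, 82, 98]


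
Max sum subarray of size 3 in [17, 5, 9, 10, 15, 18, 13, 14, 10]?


[0:3]: 31
[1:4]: 24
[2:5]: 34
[3:6]: 43
[4:7]: 46
[5:8]: 45
[6:9]: 37

Max: 46 at [4:7]


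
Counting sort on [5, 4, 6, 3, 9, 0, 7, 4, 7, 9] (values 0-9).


Input: [5, 4, 6, 3, 9, 0, 7, 4, 7, 9]
Counts: [1, 0, 0, 1, 2, 1, 1, 2, 0, 2]

Sorted: [0, 3, 4, 4, 5, 6, 7, 7, 9, 9]


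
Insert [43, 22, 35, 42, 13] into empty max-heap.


Insert 43: [43]
Insert 22: [43, 22]
Insert 35: [43, 22, 35]
Insert 42: [43, 42, 35, 22]
Insert 13: [43, 42, 35, 22, 13]

Final heap: [43, 42, 35, 22, 13]


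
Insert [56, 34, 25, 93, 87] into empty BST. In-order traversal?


Insert 56: root
Insert 34: L from 56
Insert 25: L from 56 -> L from 34
Insert 93: R from 56
Insert 87: R from 56 -> L from 93

In-order: [25, 34, 56, 87, 93]


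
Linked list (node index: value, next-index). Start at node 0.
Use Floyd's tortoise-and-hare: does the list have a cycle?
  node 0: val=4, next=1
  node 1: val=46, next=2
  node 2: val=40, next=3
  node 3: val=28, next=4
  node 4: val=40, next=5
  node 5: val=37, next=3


Floyd's tortoise (slow, +1) and hare (fast, +2):
  init: slow=0, fast=0
  step 1: slow=1, fast=2
  step 2: slow=2, fast=4
  step 3: slow=3, fast=3
  slow == fast at node 3: cycle detected

Cycle: yes


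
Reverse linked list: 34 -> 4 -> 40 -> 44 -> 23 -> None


Step 1: curr=34, set curr.next=prev(None) | reversed so far: 34
Step 2: curr=4, set curr.next=prev(34) | reversed so far: 4 -> 34
Step 3: curr=40, set curr.next=prev(4) | reversed so far: 40 -> 4 -> 34
Step 4: curr=44, set curr.next=prev(40) | reversed so far: 44 -> 40 -> 4 -> 34
Step 5: curr=23, set curr.next=prev(44) | reversed so far: 23 -> 44 -> 40 -> 4 -> 34

23 -> 44 -> 40 -> 4 -> 34 -> None


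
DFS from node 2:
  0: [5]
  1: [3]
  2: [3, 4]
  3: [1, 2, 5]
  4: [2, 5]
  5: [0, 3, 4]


Visit 2, push [4, 3]
Visit 3, push [5, 1]
Visit 1, push []
Visit 5, push [4, 0]
Visit 0, push []
Visit 4, push []

DFS order: [2, 3, 1, 5, 0, 4]


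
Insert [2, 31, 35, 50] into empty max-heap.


Insert 2: [2]
Insert 31: [31, 2]
Insert 35: [35, 2, 31]
Insert 50: [50, 35, 31, 2]

Final heap: [50, 35, 31, 2]


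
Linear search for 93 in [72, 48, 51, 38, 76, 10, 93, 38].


i=0: 72!=93
i=1: 48!=93
i=2: 51!=93
i=3: 38!=93
i=4: 76!=93
i=5: 10!=93
i=6: 93==93 found!

Found at 6, 7 comps


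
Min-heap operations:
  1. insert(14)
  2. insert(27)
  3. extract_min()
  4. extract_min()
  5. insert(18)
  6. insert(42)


insert(14) -> [14]
insert(27) -> [14, 27]
extract_min()->14, [27]
extract_min()->27, []
insert(18) -> [18]
insert(42) -> [18, 42]

Final heap: [18, 42]


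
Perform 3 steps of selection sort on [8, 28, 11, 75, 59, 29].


Initial: [8, 28, 11, 75, 59, 29]
Step 1: min=8 at 0
  Swap: [8, 28, 11, 75, 59, 29]
Step 2: min=11 at 2
  Swap: [8, 11, 28, 75, 59, 29]
Step 3: min=28 at 2
  Swap: [8, 11, 28, 75, 59, 29]

After 3 steps: [8, 11, 28, 75, 59, 29]


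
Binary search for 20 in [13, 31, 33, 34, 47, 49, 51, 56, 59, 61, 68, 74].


Step 1: lo=0, hi=11, mid=5, val=49
Step 2: lo=0, hi=4, mid=2, val=33
Step 3: lo=0, hi=1, mid=0, val=13
Step 4: lo=1, hi=1, mid=1, val=31

Not found


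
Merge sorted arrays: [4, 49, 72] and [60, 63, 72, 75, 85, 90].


Take 4 from A
Take 49 from A
Take 60 from B
Take 63 from B
Take 72 from A

Merged: [4, 49, 60, 63, 72, 72, 75, 85, 90]


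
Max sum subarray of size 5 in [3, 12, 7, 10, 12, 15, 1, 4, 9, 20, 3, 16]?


[0:5]: 44
[1:6]: 56
[2:7]: 45
[3:8]: 42
[4:9]: 41
[5:10]: 49
[6:11]: 37
[7:12]: 52

Max: 56 at [1:6]


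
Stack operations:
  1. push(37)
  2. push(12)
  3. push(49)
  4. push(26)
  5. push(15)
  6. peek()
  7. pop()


push(37) -> [37]
push(12) -> [37, 12]
push(49) -> [37, 12, 49]
push(26) -> [37, 12, 49, 26]
push(15) -> [37, 12, 49, 26, 15]
peek()->15
pop()->15, [37, 12, 49, 26]

Final stack: [37, 12, 49, 26]


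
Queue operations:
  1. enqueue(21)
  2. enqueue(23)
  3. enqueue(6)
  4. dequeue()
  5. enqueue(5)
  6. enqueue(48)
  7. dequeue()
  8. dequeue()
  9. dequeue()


enqueue(21) -> [21]
enqueue(23) -> [21, 23]
enqueue(6) -> [21, 23, 6]
dequeue()->21, [23, 6]
enqueue(5) -> [23, 6, 5]
enqueue(48) -> [23, 6, 5, 48]
dequeue()->23, [6, 5, 48]
dequeue()->6, [5, 48]
dequeue()->5, [48]

Final queue: [48]


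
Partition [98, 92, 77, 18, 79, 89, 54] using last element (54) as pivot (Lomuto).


Pivot: 54
  18 <= 54: swap -> [18, 92, 77, 98, 79, 89, 54]
Place pivot at 1: [18, 54, 77, 98, 79, 89, 92]

Partitioned: [18, 54, 77, 98, 79, 89, 92]


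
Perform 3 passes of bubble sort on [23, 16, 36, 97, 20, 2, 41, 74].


Initial: [23, 16, 36, 97, 20, 2, 41, 74]
Pass 1: [16, 23, 36, 20, 2, 41, 74, 97] (5 swaps)
Pass 2: [16, 23, 20, 2, 36, 41, 74, 97] (2 swaps)
Pass 3: [16, 20, 2, 23, 36, 41, 74, 97] (2 swaps)

After 3 passes: [16, 20, 2, 23, 36, 41, 74, 97]


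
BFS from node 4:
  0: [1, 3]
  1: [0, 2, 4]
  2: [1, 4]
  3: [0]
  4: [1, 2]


Visit 4, enqueue [1, 2]
Visit 1, enqueue [0]
Visit 2, enqueue []
Visit 0, enqueue [3]
Visit 3, enqueue []

BFS order: [4, 1, 2, 0, 3]


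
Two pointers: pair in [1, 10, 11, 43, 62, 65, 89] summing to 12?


lo=0(1)+hi=6(89)=90
lo=0(1)+hi=5(65)=66
lo=0(1)+hi=4(62)=63
lo=0(1)+hi=3(43)=44
lo=0(1)+hi=2(11)=12

Yes: 1+11=12


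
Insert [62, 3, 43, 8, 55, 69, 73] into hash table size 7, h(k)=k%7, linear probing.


Insert 62: h=6 -> slot 6
Insert 3: h=3 -> slot 3
Insert 43: h=1 -> slot 1
Insert 8: h=1, 1 probes -> slot 2
Insert 55: h=6, 1 probes -> slot 0
Insert 69: h=6, 5 probes -> slot 4
Insert 73: h=3, 2 probes -> slot 5

Table: [55, 43, 8, 3, 69, 73, 62]
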